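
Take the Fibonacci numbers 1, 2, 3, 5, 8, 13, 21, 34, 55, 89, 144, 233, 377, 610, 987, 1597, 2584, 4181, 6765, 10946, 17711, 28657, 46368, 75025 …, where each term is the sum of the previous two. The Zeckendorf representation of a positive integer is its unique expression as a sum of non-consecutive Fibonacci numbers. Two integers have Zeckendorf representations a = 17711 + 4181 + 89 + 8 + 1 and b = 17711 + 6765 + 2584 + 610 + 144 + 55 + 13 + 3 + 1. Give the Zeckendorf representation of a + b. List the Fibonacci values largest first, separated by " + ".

46368 + 2584 + 610 + 233 + 55 + 21 + 5

The two numbers are 21990 and 27886, so their sum is 49876.
49876: greatest Fibonacci not exceeding it is 46368, leaving 3508
3508: greatest Fibonacci not exceeding it is 2584, leaving 924
924: greatest Fibonacci not exceeding it is 610, leaving 314
314: greatest Fibonacci not exceeding it is 233, leaving 81
81: greatest Fibonacci not exceeding it is 55, leaving 26
26: greatest Fibonacci not exceeding it is 21, leaving 5
5: greatest Fibonacci not exceeding it is 5, leaving 0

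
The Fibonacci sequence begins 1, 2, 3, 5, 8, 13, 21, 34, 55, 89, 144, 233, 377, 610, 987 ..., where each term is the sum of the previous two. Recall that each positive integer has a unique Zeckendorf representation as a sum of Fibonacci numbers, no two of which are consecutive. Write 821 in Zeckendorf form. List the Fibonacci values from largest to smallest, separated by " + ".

Repeatedly subtract the largest Fibonacci number that fits:
subtract 610 from 821: 211 remains
subtract 144 from 211: 67 remains
subtract 55 from 67: 12 remains
subtract 8 from 12: 4 remains
subtract 3 from 4: 1 remains
subtract 1 from 1: 0 remains
So 821 = 610 + 144 + 55 + 8 + 3 + 1, with no two terms consecutive in the sequence.

610 + 144 + 55 + 8 + 3 + 1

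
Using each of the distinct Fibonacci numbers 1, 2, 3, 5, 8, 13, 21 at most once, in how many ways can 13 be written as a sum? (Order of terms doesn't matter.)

Starting from the Zeckendorf form and repeatedly splitting a term F_k into F_{k−1} + F_{k−2} (when neither is already used) reaches every representation.
13 = 13 = 8+5 = 8+3+2 — 3 representations.

3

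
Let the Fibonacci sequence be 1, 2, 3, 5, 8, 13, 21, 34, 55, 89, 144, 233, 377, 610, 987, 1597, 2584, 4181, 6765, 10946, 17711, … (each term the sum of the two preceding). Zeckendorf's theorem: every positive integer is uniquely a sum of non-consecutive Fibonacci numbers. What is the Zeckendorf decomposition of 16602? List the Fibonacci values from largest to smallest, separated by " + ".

10946 + 4181 + 987 + 377 + 89 + 21 + 1

Greedy algorithm:
10946 ≤ 16602 < 17711, so take 10946; remainder 5656
4181 ≤ 5656 < 6765, so take 4181; remainder 1475
987 ≤ 1475 < 1597, so take 987; remainder 488
377 ≤ 488 < 610, so take 377; remainder 111
89 ≤ 111 < 144, so take 89; remainder 22
21 ≤ 22 < 34, so take 21; remainder 1
1 ≤ 1 < 2, so take 1; remainder 0
So 16602 = 10946 + 4181 + 987 + 377 + 89 + 21 + 1, with no two terms consecutive in the sequence.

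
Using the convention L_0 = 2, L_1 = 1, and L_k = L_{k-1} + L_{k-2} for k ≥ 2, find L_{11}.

Iterating the recurrence up to L_{3} = 4 and L_{2} = 3:
L_{4} = L_{3} + L_{2} = 4 + 3 = 7
L_{5} = L_{4} + L_{3} = 7 + 4 = 11
L_{6} = L_{5} + L_{4} = 11 + 7 = 18
L_{7} = L_{6} + L_{5} = 18 + 11 = 29
L_{8} = L_{7} + L_{6} = 29 + 18 = 47
L_{9} = L_{8} + L_{7} = 47 + 29 = 76
L_{10} = L_{9} + L_{8} = 76 + 47 = 123
L_{11} = L_{10} + L_{9} = 123 + 76 = 199

199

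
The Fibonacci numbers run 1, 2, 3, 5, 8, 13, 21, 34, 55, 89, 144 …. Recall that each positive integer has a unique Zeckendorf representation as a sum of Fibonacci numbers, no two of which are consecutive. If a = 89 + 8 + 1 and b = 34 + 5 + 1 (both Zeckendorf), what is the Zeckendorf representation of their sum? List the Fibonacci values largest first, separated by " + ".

The two numbers are 98 and 40, so their sum is 138.
Repeatedly subtract the largest Fibonacci number that fits:
89 ≤ 138 < 144, so take 89; remainder 49
34 ≤ 49 < 55, so take 34; remainder 15
13 ≤ 15 < 21, so take 13; remainder 2
2 ≤ 2 < 3, so take 2; remainder 0

89 + 34 + 13 + 2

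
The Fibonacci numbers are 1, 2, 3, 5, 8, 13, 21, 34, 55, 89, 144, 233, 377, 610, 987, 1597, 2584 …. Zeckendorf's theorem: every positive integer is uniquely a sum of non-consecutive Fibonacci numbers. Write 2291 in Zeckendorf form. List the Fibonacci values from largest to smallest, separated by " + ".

Greedy algorithm:
subtract 1597 from 2291: 694 remains
subtract 610 from 694: 84 remains
subtract 55 from 84: 29 remains
subtract 21 from 29: 8 remains
subtract 8 from 8: 0 remains
So 2291 = 1597 + 610 + 55 + 21 + 8, with no two terms consecutive in the sequence.

1597 + 610 + 55 + 21 + 8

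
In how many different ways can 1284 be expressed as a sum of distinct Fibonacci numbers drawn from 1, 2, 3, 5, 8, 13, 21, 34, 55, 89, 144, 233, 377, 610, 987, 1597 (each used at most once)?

20

Each representation comes from the Zeckendorf form by replacing some F_k with F_{k−1} + F_{k−2} where possible.
1284 = 987+233+55+8+1 = 987+233+55+5+3+1 = 987+233+34+21+8+1 = 987+144+89+55+8+1 = 610+377+233+55+8+1 = … (15 more), for 20 in all.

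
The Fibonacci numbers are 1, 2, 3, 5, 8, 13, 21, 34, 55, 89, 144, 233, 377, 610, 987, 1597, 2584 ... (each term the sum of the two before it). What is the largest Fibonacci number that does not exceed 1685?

1597

1597 ≤ 1685 < 2584, so the largest Fibonacci number not exceeding 1685 is 1597.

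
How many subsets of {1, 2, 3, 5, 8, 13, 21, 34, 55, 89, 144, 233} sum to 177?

2

Each representation comes from the Zeckendorf form by replacing some F_k with F_{k−1} + F_{k−2} where possible.
177 = 144+21+8+3+1 = 89+55+21+8+3+1 — 2 representations.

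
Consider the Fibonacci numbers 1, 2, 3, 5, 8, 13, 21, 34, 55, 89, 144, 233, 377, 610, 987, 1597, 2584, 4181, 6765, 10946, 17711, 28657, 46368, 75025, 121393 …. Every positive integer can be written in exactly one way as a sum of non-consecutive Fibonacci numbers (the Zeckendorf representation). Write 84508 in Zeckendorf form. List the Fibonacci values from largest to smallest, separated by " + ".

take 75025 (≤ 84508); 84508 − 75025 = 9483
take 6765 (≤ 9483); 9483 − 6765 = 2718
take 2584 (≤ 2718); 2718 − 2584 = 134
take 89 (≤ 134); 134 − 89 = 45
take 34 (≤ 45); 45 − 34 = 11
take 8 (≤ 11); 11 − 8 = 3
take 3 (≤ 3); 3 − 3 = 0
So 84508 = 75025 + 6765 + 2584 + 89 + 34 + 8 + 3, with no two terms consecutive in the sequence.

75025 + 6765 + 2584 + 89 + 34 + 8 + 3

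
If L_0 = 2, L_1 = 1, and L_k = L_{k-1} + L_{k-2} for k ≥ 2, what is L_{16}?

2207

Iterating the recurrence up to L_{10} = 123 and L_{9} = 76:
L_{11} = L_{10} + L_{9} = 123 + 76 = 199
L_{12} = L_{11} + L_{10} = 199 + 123 = 322
L_{13} = L_{12} + L_{11} = 322 + 199 = 521
L_{14} = L_{13} + L_{12} = 521 + 322 = 843
L_{15} = L_{14} + L_{13} = 843 + 521 = 1364
L_{16} = L_{15} + L_{14} = 1364 + 843 = 2207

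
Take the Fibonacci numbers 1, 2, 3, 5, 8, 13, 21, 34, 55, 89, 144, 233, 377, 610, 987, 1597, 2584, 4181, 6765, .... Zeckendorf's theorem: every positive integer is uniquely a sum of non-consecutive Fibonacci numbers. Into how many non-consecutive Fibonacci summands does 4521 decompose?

5

4521: greatest Fibonacci not exceeding it is 4181, leaving 340
340: greatest Fibonacci not exceeding it is 233, leaving 107
107: greatest Fibonacci not exceeding it is 89, leaving 18
18: greatest Fibonacci not exceeding it is 13, leaving 5
5: greatest Fibonacci not exceeding it is 5, leaving 0
4521 = 4181 + 233 + 89 + 13 + 5, which has 5 terms.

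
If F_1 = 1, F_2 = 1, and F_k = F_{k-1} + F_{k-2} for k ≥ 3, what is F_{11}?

89

Iterating the recurrence up to F_{7} = 13 and F_{6} = 8:
F_{8} = F_{7} + F_{6} = 13 + 8 = 21
F_{9} = F_{8} + F_{7} = 21 + 13 = 34
F_{10} = F_{9} + F_{8} = 34 + 21 = 55
F_{11} = F_{10} + F_{9} = 55 + 34 = 89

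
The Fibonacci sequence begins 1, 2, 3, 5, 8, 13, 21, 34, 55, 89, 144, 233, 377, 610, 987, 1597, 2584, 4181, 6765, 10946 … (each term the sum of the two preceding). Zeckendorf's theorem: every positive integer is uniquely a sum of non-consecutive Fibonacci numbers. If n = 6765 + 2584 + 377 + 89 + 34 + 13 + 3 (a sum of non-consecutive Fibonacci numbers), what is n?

6765 + 2584 + 377 + 89 + 34 + 13 + 3 = 9865.

9865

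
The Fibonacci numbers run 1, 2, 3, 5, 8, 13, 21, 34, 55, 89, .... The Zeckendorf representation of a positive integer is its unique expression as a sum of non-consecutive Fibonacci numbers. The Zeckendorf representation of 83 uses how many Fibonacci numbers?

4

83: greatest Fibonacci not exceeding it is 55, leaving 28
28: greatest Fibonacci not exceeding it is 21, leaving 7
7: greatest Fibonacci not exceeding it is 5, leaving 2
2: greatest Fibonacci not exceeding it is 2, leaving 0
83 = 55 + 21 + 5 + 2, which has 4 terms.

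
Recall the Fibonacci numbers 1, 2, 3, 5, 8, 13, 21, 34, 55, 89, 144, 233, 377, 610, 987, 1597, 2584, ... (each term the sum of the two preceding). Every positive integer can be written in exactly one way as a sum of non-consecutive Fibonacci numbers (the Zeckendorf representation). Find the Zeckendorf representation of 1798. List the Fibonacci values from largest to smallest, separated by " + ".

1597 + 144 + 55 + 2

1798 − 1597 = 201
201 − 144 = 57
57 − 55 = 2
2 − 2 = 0
So 1798 = 1597 + 144 + 55 + 2, with no two terms consecutive in the sequence.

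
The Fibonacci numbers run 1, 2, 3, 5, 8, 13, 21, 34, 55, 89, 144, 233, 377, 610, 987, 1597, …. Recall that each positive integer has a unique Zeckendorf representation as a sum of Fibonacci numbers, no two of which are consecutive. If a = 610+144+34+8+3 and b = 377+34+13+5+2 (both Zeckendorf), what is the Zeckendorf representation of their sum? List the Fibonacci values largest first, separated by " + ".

The two numbers are 799 and 431, so their sum is 1230.
subtract 987 from 1230: 243 remains
subtract 233 from 243: 10 remains
subtract 8 from 10: 2 remains
subtract 2 from 2: 0 remains

987 + 233 + 8 + 2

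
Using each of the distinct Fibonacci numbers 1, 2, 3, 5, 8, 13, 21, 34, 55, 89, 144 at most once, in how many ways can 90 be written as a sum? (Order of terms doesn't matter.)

5

Each representation comes from the Zeckendorf form by replacing some F_k with F_{k−1} + F_{k−2} where possible.
90 = 89+1 = 55+34+1 = 55+21+13+1 = … (2 more), for 5 in all.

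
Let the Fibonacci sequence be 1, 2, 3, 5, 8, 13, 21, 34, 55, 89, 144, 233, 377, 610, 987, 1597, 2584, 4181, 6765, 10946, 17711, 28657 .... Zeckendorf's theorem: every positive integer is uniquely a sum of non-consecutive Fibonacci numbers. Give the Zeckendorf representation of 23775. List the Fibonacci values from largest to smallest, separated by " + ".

17711 + 4181 + 1597 + 233 + 34 + 13 + 5 + 1

17711 ≤ 23775 < 28657, so take 17711; remainder 6064
4181 ≤ 6064 < 6765, so take 4181; remainder 1883
1597 ≤ 1883 < 2584, so take 1597; remainder 286
233 ≤ 286 < 377, so take 233; remainder 53
34 ≤ 53 < 55, so take 34; remainder 19
13 ≤ 19 < 21, so take 13; remainder 6
5 ≤ 6 < 8, so take 5; remainder 1
1 ≤ 1 < 2, so take 1; remainder 0
So 23775 = 17711 + 4181 + 1597 + 233 + 34 + 13 + 5 + 1, with no two terms consecutive in the sequence.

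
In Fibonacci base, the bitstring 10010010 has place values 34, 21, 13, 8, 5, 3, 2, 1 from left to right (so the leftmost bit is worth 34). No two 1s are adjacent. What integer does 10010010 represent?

44

Summing the place values of the 1 bits: 34 + 8 + 2 = 44.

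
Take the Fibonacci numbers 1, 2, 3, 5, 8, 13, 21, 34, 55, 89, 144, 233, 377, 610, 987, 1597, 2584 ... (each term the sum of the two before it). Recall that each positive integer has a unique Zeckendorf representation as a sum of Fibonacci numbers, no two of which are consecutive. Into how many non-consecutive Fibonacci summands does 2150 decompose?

Greedily peel off the largest Fibonacci term at each step:
take 1597 (≤ 2150); 2150 − 1597 = 553
take 377 (≤ 553); 553 − 377 = 176
take 144 (≤ 176); 176 − 144 = 32
take 21 (≤ 32); 32 − 21 = 11
take 8 (≤ 11); 11 − 8 = 3
take 3 (≤ 3); 3 − 3 = 0
2150 = 1597 + 377 + 144 + 21 + 8 + 3, which has 6 terms.

6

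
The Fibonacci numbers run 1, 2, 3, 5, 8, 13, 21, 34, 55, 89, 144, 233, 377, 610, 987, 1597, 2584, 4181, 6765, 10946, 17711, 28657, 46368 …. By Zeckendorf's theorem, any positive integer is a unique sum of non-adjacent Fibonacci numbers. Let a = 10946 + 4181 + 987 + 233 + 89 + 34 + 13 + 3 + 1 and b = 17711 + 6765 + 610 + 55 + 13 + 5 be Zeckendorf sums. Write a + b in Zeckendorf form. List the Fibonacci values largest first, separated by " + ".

The two numbers are 16487 and 25159, so their sum is 41646.
Greedy algorithm:
take 28657 (≤ 41646); 41646 − 28657 = 12989
take 10946 (≤ 12989); 12989 − 10946 = 2043
take 1597 (≤ 2043); 2043 − 1597 = 446
take 377 (≤ 446); 446 − 377 = 69
take 55 (≤ 69); 69 − 55 = 14
take 13 (≤ 14); 14 − 13 = 1
take 1 (≤ 1); 1 − 1 = 0

28657 + 10946 + 1597 + 377 + 55 + 13 + 1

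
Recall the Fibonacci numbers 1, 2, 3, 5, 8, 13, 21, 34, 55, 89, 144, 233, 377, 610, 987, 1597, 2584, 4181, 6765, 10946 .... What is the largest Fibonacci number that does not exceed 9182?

6765 ≤ 9182 < 10946, so the largest Fibonacci number not exceeding 9182 is 6765.

6765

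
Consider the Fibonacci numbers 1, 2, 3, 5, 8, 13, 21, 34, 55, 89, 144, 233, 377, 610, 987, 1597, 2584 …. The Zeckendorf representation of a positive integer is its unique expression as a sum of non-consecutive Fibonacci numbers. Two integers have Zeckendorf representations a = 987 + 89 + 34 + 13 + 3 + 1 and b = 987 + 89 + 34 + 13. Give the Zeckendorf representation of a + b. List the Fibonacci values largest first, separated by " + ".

1597 + 610 + 34 + 8 + 1

The two numbers are 1127 and 1123, so their sum is 2250.
Greedily peel off the largest Fibonacci term at each step:
2250: greatest Fibonacci not exceeding it is 1597, leaving 653
653: greatest Fibonacci not exceeding it is 610, leaving 43
43: greatest Fibonacci not exceeding it is 34, leaving 9
9: greatest Fibonacci not exceeding it is 8, leaving 1
1: greatest Fibonacci not exceeding it is 1, leaving 0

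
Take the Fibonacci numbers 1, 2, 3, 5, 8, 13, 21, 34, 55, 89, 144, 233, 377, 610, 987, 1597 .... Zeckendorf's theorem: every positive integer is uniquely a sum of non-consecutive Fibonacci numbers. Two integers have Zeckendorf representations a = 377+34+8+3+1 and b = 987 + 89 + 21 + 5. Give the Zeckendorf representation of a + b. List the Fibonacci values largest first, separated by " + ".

The two numbers are 423 and 1102, so their sum is 1525.
Greedily peel off the largest Fibonacci term at each step:
take 987 (≤ 1525); 1525 − 987 = 538
take 377 (≤ 538); 538 − 377 = 161
take 144 (≤ 161); 161 − 144 = 17
take 13 (≤ 17); 17 − 13 = 4
take 3 (≤ 4); 4 − 3 = 1
take 1 (≤ 1); 1 − 1 = 0

987 + 377 + 144 + 13 + 3 + 1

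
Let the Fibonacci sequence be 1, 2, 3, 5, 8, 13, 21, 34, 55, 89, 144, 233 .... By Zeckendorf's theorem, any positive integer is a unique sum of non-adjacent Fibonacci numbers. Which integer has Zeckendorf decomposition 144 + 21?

144 + 21 = 165.

165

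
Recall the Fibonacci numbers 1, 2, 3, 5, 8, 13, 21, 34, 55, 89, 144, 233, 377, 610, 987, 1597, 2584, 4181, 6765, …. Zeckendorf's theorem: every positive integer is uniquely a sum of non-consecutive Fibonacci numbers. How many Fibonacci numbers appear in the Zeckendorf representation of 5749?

6

4181 ≤ 5749 < 6765, so take 4181; remainder 1568
987 ≤ 1568 < 1597, so take 987; remainder 581
377 ≤ 581 < 610, so take 377; remainder 204
144 ≤ 204 < 233, so take 144; remainder 60
55 ≤ 60 < 89, so take 55; remainder 5
5 ≤ 5 < 8, so take 5; remainder 0
5749 = 4181 + 987 + 377 + 144 + 55 + 5, which has 6 terms.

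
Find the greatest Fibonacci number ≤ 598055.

514229 ≤ 598055 < 832040, so the largest Fibonacci number not exceeding 598055 is 514229.

514229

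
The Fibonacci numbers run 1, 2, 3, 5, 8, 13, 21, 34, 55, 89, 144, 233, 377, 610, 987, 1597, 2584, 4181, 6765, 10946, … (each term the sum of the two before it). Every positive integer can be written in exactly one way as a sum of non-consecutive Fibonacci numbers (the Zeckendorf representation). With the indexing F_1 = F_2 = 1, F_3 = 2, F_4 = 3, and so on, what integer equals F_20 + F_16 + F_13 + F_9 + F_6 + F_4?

F_20 + F_16 + F_13 + F_9 + F_6 + F_4 = 6765 + 987 + 233 + 34 + 8 + 3 = 8030.

8030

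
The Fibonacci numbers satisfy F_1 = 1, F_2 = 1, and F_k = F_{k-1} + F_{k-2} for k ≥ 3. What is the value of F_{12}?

144

Iterating the recurrence up to F_{5} = 5 and F_{4} = 3:
F_{6} = F_{5} + F_{4} = 5 + 3 = 8
F_{7} = F_{6} + F_{5} = 8 + 5 = 13
F_{8} = F_{7} + F_{6} = 13 + 8 = 21
F_{9} = F_{8} + F_{7} = 21 + 13 = 34
F_{10} = F_{9} + F_{8} = 34 + 21 = 55
F_{11} = F_{10} + F_{9} = 55 + 34 = 89
F_{12} = F_{11} + F_{10} = 89 + 55 = 144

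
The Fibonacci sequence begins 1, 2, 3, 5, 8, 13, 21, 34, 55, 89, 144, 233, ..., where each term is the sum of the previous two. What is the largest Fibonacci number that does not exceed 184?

144

144 ≤ 184 < 233, so the largest Fibonacci number not exceeding 184 is 144.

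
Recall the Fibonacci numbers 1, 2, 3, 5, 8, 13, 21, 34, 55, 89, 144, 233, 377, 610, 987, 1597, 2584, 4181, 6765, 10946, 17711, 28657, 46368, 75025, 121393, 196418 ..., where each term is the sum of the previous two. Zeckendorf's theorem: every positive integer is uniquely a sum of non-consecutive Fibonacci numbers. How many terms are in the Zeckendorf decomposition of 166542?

Greedily peel off the largest Fibonacci term at each step:
subtract 121393 from 166542: 45149 remains
subtract 28657 from 45149: 16492 remains
subtract 10946 from 16492: 5546 remains
subtract 4181 from 5546: 1365 remains
subtract 987 from 1365: 378 remains
subtract 377 from 378: 1 remains
subtract 1 from 1: 0 remains
166542 = 121393 + 28657 + 10946 + 4181 + 987 + 377 + 1, which has 7 terms.

7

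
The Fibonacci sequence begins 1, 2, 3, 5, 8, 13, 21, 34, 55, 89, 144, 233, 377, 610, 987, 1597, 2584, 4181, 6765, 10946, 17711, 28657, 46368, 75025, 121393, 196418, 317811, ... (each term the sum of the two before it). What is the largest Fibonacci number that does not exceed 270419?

196418 ≤ 270419 < 317811, so the largest Fibonacci number not exceeding 270419 is 196418.

196418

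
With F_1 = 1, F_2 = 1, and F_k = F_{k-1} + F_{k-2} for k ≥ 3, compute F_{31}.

Iterating the recurrence up to F_{25} = 75025 and F_{24} = 46368:
F_{26} = F_{25} + F_{24} = 75025 + 46368 = 121393
F_{27} = F_{26} + F_{25} = 121393 + 75025 = 196418
F_{28} = F_{27} + F_{26} = 196418 + 121393 = 317811
F_{29} = F_{28} + F_{27} = 317811 + 196418 = 514229
F_{30} = F_{29} + F_{28} = 514229 + 317811 = 832040
F_{31} = F_{30} + F_{29} = 832040 + 514229 = 1346269

1346269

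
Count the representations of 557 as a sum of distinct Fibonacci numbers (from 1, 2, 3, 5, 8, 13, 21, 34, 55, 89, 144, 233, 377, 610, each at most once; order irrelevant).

Starting from the Zeckendorf form and repeatedly splitting a term F_k into F_{k−1} + F_{k−2} (when neither is already used) reaches every representation.
557 = 377+144+34+2 = 377+144+21+13+2 = 377+89+55+34+2 = … (6 more), for 9 in all.

9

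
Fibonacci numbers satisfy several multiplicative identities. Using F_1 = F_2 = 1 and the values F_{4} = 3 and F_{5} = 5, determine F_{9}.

By F_{2k+1} = F_k² + F_{k+1}²: F_{9} = 3² + 5² = 9 + 25 = 34.

34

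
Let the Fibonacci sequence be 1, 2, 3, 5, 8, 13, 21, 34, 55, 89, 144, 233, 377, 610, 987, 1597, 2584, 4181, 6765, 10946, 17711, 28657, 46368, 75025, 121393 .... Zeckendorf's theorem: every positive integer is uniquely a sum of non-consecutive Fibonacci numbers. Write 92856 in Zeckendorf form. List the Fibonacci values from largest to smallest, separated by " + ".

75025 + 17711 + 89 + 21 + 8 + 2

92856 − 75025 = 17831
17831 − 17711 = 120
120 − 89 = 31
31 − 21 = 10
10 − 8 = 2
2 − 2 = 0
So 92856 = 75025 + 17711 + 89 + 21 + 8 + 2, with no two terms consecutive in the sequence.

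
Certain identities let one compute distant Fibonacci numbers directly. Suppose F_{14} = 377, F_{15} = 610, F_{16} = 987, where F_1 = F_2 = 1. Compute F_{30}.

832040

By the addition formula F_{m+n} = F_m F_{n+1} + F_{m−1} F_n with m=15, n=15: F_{30} = 610·987 + 377·610 = 602070 + 229970 = 832040.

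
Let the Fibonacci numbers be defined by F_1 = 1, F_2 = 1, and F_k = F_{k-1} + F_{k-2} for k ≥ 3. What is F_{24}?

Iterating the recurrence up to F_{18} = 2584 and F_{17} = 1597:
F_{19} = F_{18} + F_{17} = 2584 + 1597 = 4181
F_{20} = F_{19} + F_{18} = 4181 + 2584 = 6765
F_{21} = F_{20} + F_{19} = 6765 + 4181 = 10946
F_{22} = F_{21} + F_{20} = 10946 + 6765 = 17711
F_{23} = F_{22} + F_{21} = 17711 + 10946 = 28657
F_{24} = F_{23} + F_{22} = 28657 + 17711 = 46368

46368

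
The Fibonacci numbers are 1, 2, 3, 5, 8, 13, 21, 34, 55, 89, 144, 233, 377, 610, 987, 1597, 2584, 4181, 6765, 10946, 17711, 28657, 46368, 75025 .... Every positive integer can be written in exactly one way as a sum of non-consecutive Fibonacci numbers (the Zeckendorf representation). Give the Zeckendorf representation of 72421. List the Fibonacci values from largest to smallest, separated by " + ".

46368 + 17711 + 6765 + 987 + 377 + 144 + 55 + 13 + 1

Greedy algorithm:
subtract 46368 from 72421: 26053 remains
subtract 17711 from 26053: 8342 remains
subtract 6765 from 8342: 1577 remains
subtract 987 from 1577: 590 remains
subtract 377 from 590: 213 remains
subtract 144 from 213: 69 remains
subtract 55 from 69: 14 remains
subtract 13 from 14: 1 remains
subtract 1 from 1: 0 remains
So 72421 = 46368 + 17711 + 6765 + 987 + 377 + 144 + 55 + 13 + 1, with no two terms consecutive in the sequence.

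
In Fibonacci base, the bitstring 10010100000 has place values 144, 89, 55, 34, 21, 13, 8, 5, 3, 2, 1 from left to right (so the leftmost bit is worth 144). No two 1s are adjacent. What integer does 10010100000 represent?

191

Summing the place values of the 1 bits: 144 + 34 + 13 = 191.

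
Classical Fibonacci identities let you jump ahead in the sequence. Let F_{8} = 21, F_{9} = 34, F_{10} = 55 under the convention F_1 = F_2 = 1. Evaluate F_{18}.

By the addition formula F_{m+n} = F_m F_{n+1} + F_{m−1} F_n with m=10, n=8: F_{18} = 55·34 + 34·21 = 1870 + 714 = 2584.

2584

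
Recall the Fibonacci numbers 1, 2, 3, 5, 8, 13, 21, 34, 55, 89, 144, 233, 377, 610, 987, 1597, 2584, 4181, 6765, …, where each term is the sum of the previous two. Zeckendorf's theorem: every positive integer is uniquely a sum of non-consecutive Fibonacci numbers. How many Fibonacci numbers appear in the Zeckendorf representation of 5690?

5

take 4181 (≤ 5690); 5690 − 4181 = 1509
take 987 (≤ 1509); 1509 − 987 = 522
take 377 (≤ 522); 522 − 377 = 145
take 144 (≤ 145); 145 − 144 = 1
take 1 (≤ 1); 1 − 1 = 0
5690 = 4181 + 987 + 377 + 144 + 1, which has 5 terms.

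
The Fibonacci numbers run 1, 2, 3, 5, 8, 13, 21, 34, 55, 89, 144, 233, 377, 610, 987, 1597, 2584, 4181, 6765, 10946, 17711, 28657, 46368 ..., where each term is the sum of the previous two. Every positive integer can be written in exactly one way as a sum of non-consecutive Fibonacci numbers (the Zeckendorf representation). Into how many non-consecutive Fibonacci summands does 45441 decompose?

Greedy algorithm:
take 28657 (≤ 45441); 45441 − 28657 = 16784
take 10946 (≤ 16784); 16784 − 10946 = 5838
take 4181 (≤ 5838); 5838 − 4181 = 1657
take 1597 (≤ 1657); 1657 − 1597 = 60
take 55 (≤ 60); 60 − 55 = 5
take 5 (≤ 5); 5 − 5 = 0
45441 = 28657 + 10946 + 4181 + 1597 + 55 + 5, which has 6 terms.

6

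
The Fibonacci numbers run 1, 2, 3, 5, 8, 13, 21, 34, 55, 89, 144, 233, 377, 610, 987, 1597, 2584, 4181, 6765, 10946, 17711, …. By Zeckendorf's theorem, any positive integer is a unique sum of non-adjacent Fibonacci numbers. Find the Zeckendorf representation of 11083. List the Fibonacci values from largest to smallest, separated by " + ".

take 10946 (≤ 11083); 11083 − 10946 = 137
take 89 (≤ 137); 137 − 89 = 48
take 34 (≤ 48); 48 − 34 = 14
take 13 (≤ 14); 14 − 13 = 1
take 1 (≤ 1); 1 − 1 = 0
So 11083 = 10946 + 89 + 34 + 13 + 1, with no two terms consecutive in the sequence.

10946 + 89 + 34 + 13 + 1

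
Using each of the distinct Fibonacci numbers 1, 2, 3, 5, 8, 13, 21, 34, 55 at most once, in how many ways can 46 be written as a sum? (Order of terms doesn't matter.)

Starting from the Zeckendorf form and repeatedly splitting a term F_k into F_{k−1} + F_{k−2} (when neither is already used) reaches every representation.
46 = 34+8+3+1 = 21+13+8+3+1 — 2 representations.

2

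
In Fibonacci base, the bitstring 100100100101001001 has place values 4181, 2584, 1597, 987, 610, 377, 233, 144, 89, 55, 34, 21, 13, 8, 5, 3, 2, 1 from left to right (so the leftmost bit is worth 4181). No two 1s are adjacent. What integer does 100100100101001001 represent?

5483

Summing the place values of the 1 bits: 4181 + 987 + 233 + 55 + 21 + 5 + 1 = 5483.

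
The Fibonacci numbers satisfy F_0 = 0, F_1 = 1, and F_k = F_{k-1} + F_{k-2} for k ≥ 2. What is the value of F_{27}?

196418

Iterating the recurrence up to F_{19} = 4181 and F_{18} = 2584:
F_{20} = F_{19} + F_{18} = 4181 + 2584 = 6765
F_{21} = F_{20} + F_{19} = 6765 + 4181 = 10946
F_{22} = F_{21} + F_{20} = 10946 + 6765 = 17711
F_{23} = F_{22} + F_{21} = 17711 + 10946 = 28657
F_{24} = F_{23} + F_{22} = 28657 + 17711 = 46368
F_{25} = F_{24} + F_{23} = 46368 + 28657 = 75025
F_{26} = F_{25} + F_{24} = 75025 + 46368 = 121393
F_{27} = F_{26} + F_{25} = 121393 + 75025 = 196418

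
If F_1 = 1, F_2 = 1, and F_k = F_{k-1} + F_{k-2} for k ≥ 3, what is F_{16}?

987

Iterating the recurrence up to F_{9} = 34 and F_{8} = 21:
F_{10} = F_{9} + F_{8} = 34 + 21 = 55
F_{11} = F_{10} + F_{9} = 55 + 34 = 89
F_{12} = F_{11} + F_{10} = 89 + 55 = 144
F_{13} = F_{12} + F_{11} = 144 + 89 = 233
F_{14} = F_{13} + F_{12} = 233 + 144 = 377
F_{15} = F_{14} + F_{13} = 377 + 233 = 610
F_{16} = F_{15} + F_{14} = 610 + 377 = 987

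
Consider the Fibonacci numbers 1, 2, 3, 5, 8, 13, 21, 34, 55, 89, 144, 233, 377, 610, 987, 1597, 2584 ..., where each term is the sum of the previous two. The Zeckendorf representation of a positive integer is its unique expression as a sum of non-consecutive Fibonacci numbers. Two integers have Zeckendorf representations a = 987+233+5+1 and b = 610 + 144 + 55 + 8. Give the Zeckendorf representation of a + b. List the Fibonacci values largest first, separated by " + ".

The two numbers are 1226 and 817, so their sum is 2043.
largest Fibonacci ≤ 2043 is 1597; 2043 − 1597 = 446
largest Fibonacci ≤ 446 is 377; 446 − 377 = 69
largest Fibonacci ≤ 69 is 55; 69 − 55 = 14
largest Fibonacci ≤ 14 is 13; 14 − 13 = 1
largest Fibonacci ≤ 1 is 1; 1 − 1 = 0

1597 + 377 + 55 + 13 + 1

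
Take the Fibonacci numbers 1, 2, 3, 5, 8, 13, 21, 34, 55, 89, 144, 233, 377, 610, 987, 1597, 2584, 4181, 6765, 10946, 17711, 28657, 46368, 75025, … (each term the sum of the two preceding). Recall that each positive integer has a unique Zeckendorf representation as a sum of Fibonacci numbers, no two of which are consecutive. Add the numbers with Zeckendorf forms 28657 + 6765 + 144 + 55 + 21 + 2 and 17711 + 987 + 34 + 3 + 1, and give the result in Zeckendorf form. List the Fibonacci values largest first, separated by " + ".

The two numbers are 35644 and 18736, so their sum is 54380.
Repeatedly subtract the largest Fibonacci number that fits:
largest Fibonacci ≤ 54380 is 46368; 54380 − 46368 = 8012
largest Fibonacci ≤ 8012 is 6765; 8012 − 6765 = 1247
largest Fibonacci ≤ 1247 is 987; 1247 − 987 = 260
largest Fibonacci ≤ 260 is 233; 260 − 233 = 27
largest Fibonacci ≤ 27 is 21; 27 − 21 = 6
largest Fibonacci ≤ 6 is 5; 6 − 5 = 1
largest Fibonacci ≤ 1 is 1; 1 − 1 = 0

46368 + 6765 + 987 + 233 + 21 + 5 + 1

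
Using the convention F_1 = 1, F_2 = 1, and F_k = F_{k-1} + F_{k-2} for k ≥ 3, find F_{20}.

Iterating the recurrence up to F_{12} = 144 and F_{11} = 89:
F_{13} = F_{12} + F_{11} = 144 + 89 = 233
F_{14} = F_{13} + F_{12} = 233 + 144 = 377
F_{15} = F_{14} + F_{13} = 377 + 233 = 610
F_{16} = F_{15} + F_{14} = 610 + 377 = 987
F_{17} = F_{16} + F_{15} = 987 + 610 = 1597
F_{18} = F_{17} + F_{16} = 1597 + 987 = 2584
F_{19} = F_{18} + F_{17} = 2584 + 1597 = 4181
F_{20} = F_{19} + F_{18} = 4181 + 2584 = 6765

6765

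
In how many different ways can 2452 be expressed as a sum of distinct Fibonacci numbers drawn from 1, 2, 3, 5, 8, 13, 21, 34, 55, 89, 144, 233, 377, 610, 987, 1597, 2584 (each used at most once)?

10

Each representation comes from the Zeckendorf form by replacing some F_k with F_{k−1} + F_{k−2} where possible.
2452 = 1597+610+233+8+3+1 = 1597+610+144+89+8+3+1 = 1597+610+144+55+34+8+3+1 = … (7 more), for 10 in all.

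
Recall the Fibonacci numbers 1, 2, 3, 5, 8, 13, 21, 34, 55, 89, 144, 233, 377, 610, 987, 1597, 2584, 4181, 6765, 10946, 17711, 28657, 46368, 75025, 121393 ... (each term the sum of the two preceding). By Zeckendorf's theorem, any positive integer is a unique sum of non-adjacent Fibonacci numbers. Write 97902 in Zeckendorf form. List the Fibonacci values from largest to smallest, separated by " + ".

Repeatedly subtract the largest Fibonacci number that fits:
97902 − 75025 = 22877
22877 − 17711 = 5166
5166 − 4181 = 985
985 − 610 = 375
375 − 233 = 142
142 − 89 = 53
53 − 34 = 19
19 − 13 = 6
6 − 5 = 1
1 − 1 = 0
So 97902 = 75025 + 17711 + 4181 + 610 + 233 + 89 + 34 + 13 + 5 + 1, with no two terms consecutive in the sequence.

75025 + 17711 + 4181 + 610 + 233 + 89 + 34 + 13 + 5 + 1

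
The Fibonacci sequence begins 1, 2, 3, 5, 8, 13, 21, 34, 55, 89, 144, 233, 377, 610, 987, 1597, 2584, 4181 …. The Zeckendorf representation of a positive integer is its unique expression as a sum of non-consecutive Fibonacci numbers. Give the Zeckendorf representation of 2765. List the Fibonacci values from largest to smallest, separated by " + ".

2584 + 144 + 34 + 3

Greedy algorithm:
take 2584 (≤ 2765); 2765 − 2584 = 181
take 144 (≤ 181); 181 − 144 = 37
take 34 (≤ 37); 37 − 34 = 3
take 3 (≤ 3); 3 − 3 = 0
So 2765 = 2584 + 144 + 34 + 3, with no two terms consecutive in the sequence.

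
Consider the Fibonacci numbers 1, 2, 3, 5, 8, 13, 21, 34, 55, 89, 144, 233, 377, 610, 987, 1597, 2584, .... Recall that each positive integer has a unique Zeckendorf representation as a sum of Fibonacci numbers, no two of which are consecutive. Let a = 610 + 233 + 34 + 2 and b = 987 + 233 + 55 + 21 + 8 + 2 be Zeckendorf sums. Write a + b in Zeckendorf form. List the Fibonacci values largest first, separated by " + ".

1597 + 377 + 144 + 55 + 8 + 3 + 1

The two numbers are 879 and 1306, so their sum is 2185.
Greedily peel off the largest Fibonacci term at each step:
1597 ≤ 2185 < 2584, so take 1597; remainder 588
377 ≤ 588 < 610, so take 377; remainder 211
144 ≤ 211 < 233, so take 144; remainder 67
55 ≤ 67 < 89, so take 55; remainder 12
8 ≤ 12 < 13, so take 8; remainder 4
3 ≤ 4 < 5, so take 3; remainder 1
1 ≤ 1 < 2, so take 1; remainder 0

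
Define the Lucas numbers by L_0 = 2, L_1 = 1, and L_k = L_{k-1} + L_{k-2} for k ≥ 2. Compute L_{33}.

7881196

Iterating the recurrence up to L_{27} = 439204 and L_{26} = 271443:
L_{28} = L_{27} + L_{26} = 439204 + 271443 = 710647
L_{29} = L_{28} + L_{27} = 710647 + 439204 = 1149851
L_{30} = L_{29} + L_{28} = 1149851 + 710647 = 1860498
L_{31} = L_{30} + L_{29} = 1860498 + 1149851 = 3010349
L_{32} = L_{31} + L_{30} = 3010349 + 1860498 = 4870847
L_{33} = L_{32} + L_{31} = 4870847 + 3010349 = 7881196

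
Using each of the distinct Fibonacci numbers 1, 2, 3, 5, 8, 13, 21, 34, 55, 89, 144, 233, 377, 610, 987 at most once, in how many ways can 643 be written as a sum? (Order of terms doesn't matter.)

Each representation comes from the Zeckendorf form by replacing some F_k with F_{k−1} + F_{k−2} where possible.
643 = 610+21+8+3+1 = 377+233+21+8+3+1 = 377+144+89+21+8+3+1 = 377+144+55+34+21+8+3+1 — 4 representations.

4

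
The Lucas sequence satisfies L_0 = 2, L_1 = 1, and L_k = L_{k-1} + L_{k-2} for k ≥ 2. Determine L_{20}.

Iterating the recurrence up to L_{15} = 1364 and L_{14} = 843:
L_{16} = L_{15} + L_{14} = 1364 + 843 = 2207
L_{17} = L_{16} + L_{15} = 2207 + 1364 = 3571
L_{18} = L_{17} + L_{16} = 3571 + 2207 = 5778
L_{19} = L_{18} + L_{17} = 5778 + 3571 = 9349
L_{20} = L_{19} + L_{18} = 9349 + 5778 = 15127

15127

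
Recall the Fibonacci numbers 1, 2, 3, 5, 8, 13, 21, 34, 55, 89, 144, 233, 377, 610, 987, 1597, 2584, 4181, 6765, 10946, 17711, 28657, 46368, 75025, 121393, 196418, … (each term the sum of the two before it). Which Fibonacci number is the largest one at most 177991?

121393

121393 ≤ 177991 < 196418, so the largest Fibonacci number not exceeding 177991 is 121393.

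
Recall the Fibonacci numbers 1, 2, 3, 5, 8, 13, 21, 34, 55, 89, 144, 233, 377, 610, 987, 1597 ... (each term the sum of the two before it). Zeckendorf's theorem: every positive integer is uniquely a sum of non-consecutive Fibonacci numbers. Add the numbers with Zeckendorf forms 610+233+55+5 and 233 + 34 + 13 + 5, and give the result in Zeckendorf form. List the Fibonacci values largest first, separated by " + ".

987 + 144 + 55 + 2

The two numbers are 903 and 285, so their sum is 1188.
largest Fibonacci ≤ 1188 is 987; 1188 − 987 = 201
largest Fibonacci ≤ 201 is 144; 201 − 144 = 57
largest Fibonacci ≤ 57 is 55; 57 − 55 = 2
largest Fibonacci ≤ 2 is 2; 2 − 2 = 0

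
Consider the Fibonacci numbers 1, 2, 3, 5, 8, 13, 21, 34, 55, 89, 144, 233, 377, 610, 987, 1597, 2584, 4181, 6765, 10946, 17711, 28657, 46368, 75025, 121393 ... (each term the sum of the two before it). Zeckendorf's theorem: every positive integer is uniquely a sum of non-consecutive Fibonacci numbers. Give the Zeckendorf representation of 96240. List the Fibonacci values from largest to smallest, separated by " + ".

Repeatedly subtract the largest Fibonacci number that fits:
75025 ≤ 96240 < 121393, so take 75025; remainder 21215
17711 ≤ 21215 < 28657, so take 17711; remainder 3504
2584 ≤ 3504 < 4181, so take 2584; remainder 920
610 ≤ 920 < 987, so take 610; remainder 310
233 ≤ 310 < 377, so take 233; remainder 77
55 ≤ 77 < 89, so take 55; remainder 22
21 ≤ 22 < 34, so take 21; remainder 1
1 ≤ 1 < 2, so take 1; remainder 0
So 96240 = 75025 + 17711 + 2584 + 610 + 233 + 55 + 21 + 1, with no two terms consecutive in the sequence.

75025 + 17711 + 2584 + 610 + 233 + 55 + 21 + 1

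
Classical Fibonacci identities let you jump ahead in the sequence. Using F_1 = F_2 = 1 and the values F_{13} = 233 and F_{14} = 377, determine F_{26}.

By the doubling identity F_{2k} = F_k(2F_{k+1} − F_k): F_{26} = 233·(2·377 − 233) = 233·521 = 121393.

121393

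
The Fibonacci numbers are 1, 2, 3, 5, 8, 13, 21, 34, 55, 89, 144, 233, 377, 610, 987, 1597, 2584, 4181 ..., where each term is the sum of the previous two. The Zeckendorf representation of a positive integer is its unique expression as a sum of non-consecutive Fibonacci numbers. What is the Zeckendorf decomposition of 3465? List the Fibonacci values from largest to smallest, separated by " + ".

2584 + 610 + 233 + 34 + 3 + 1

take 2584 (≤ 3465); 3465 − 2584 = 881
take 610 (≤ 881); 881 − 610 = 271
take 233 (≤ 271); 271 − 233 = 38
take 34 (≤ 38); 38 − 34 = 4
take 3 (≤ 4); 4 − 3 = 1
take 1 (≤ 1); 1 − 1 = 0
So 3465 = 2584 + 610 + 233 + 34 + 3 + 1, with no two terms consecutive in the sequence.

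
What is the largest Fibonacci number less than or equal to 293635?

196418 ≤ 293635 < 317811, so the largest Fibonacci number not exceeding 293635 is 196418.

196418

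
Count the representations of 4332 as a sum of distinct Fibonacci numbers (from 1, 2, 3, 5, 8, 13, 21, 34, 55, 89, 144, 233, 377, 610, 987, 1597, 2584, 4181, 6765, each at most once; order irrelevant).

16

4332 = 4181+144+5+2 = 4181+89+55+5+2 = 2584+1597+144+5+2 = … (13 more), for 16 in all.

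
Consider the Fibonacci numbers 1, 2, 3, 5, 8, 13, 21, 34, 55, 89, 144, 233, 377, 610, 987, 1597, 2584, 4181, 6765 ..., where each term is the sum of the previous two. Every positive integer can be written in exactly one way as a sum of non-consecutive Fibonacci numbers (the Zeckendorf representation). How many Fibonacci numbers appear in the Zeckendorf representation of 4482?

4

largest Fibonacci ≤ 4482 is 4181; 4482 − 4181 = 301
largest Fibonacci ≤ 301 is 233; 301 − 233 = 68
largest Fibonacci ≤ 68 is 55; 68 − 55 = 13
largest Fibonacci ≤ 13 is 13; 13 − 13 = 0
4482 = 4181 + 233 + 55 + 13, which has 4 terms.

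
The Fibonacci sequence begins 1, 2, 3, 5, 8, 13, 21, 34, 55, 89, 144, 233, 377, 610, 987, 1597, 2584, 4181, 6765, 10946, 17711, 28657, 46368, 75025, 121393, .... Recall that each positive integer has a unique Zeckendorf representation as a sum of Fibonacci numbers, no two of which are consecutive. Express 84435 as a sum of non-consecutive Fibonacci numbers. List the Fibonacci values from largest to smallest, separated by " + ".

largest Fibonacci ≤ 84435 is 75025; 84435 − 75025 = 9410
largest Fibonacci ≤ 9410 is 6765; 9410 − 6765 = 2645
largest Fibonacci ≤ 2645 is 2584; 2645 − 2584 = 61
largest Fibonacci ≤ 61 is 55; 61 − 55 = 6
largest Fibonacci ≤ 6 is 5; 6 − 5 = 1
largest Fibonacci ≤ 1 is 1; 1 − 1 = 0
So 84435 = 75025 + 6765 + 2584 + 55 + 5 + 1, with no two terms consecutive in the sequence.

75025 + 6765 + 2584 + 55 + 5 + 1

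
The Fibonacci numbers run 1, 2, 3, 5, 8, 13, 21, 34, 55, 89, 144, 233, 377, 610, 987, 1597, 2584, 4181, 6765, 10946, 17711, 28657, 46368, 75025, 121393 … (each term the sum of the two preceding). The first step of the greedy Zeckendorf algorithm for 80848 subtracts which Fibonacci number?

75025 ≤ 80848 < 121393, so the largest Fibonacci number not exceeding 80848 is 75025.

75025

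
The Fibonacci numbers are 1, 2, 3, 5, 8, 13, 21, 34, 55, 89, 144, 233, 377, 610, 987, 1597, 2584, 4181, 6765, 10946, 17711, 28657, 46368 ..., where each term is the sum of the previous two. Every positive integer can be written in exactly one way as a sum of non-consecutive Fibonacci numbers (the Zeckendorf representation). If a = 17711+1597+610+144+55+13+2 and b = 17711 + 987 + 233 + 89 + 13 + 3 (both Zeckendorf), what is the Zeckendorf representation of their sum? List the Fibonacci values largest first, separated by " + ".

The two numbers are 20132 and 19036, so their sum is 39168.
Greedy algorithm:
28657 ≤ 39168 < 46368, so take 28657; remainder 10511
6765 ≤ 10511 < 10946, so take 6765; remainder 3746
2584 ≤ 3746 < 4181, so take 2584; remainder 1162
987 ≤ 1162 < 1597, so take 987; remainder 175
144 ≤ 175 < 233, so take 144; remainder 31
21 ≤ 31 < 34, so take 21; remainder 10
8 ≤ 10 < 13, so take 8; remainder 2
2 ≤ 2 < 3, so take 2; remainder 0

28657 + 6765 + 2584 + 987 + 144 + 21 + 8 + 2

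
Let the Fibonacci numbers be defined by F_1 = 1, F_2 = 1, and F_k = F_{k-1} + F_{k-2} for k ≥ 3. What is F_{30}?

Iterating the recurrence up to F_{23} = 28657 and F_{22} = 17711:
F_{24} = F_{23} + F_{22} = 28657 + 17711 = 46368
F_{25} = F_{24} + F_{23} = 46368 + 28657 = 75025
F_{26} = F_{25} + F_{24} = 75025 + 46368 = 121393
F_{27} = F_{26} + F_{25} = 121393 + 75025 = 196418
F_{28} = F_{27} + F_{26} = 196418 + 121393 = 317811
F_{29} = F_{28} + F_{27} = 317811 + 196418 = 514229
F_{30} = F_{29} + F_{28} = 514229 + 317811 = 832040

832040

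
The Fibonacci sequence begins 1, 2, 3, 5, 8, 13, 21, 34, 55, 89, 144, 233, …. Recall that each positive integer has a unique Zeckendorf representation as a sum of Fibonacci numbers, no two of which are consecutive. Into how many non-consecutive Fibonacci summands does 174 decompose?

4

Greedy algorithm:
144 ≤ 174 < 233, so take 144; remainder 30
21 ≤ 30 < 34, so take 21; remainder 9
8 ≤ 9 < 13, so take 8; remainder 1
1 ≤ 1 < 2, so take 1; remainder 0
174 = 144 + 21 + 8 + 1, which has 4 terms.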